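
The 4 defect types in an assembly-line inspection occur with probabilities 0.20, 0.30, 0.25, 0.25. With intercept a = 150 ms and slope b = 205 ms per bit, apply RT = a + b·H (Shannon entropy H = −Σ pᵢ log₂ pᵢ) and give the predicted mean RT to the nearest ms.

557 ms

Entropy contributions −pᵢ log₂ pᵢ: 0.4644, 0.5211, 0.5000, 0.5000; sum H = 1.9855 bits.
RT = a + bH = 150 + 205·1.9855 = 557.02 ms.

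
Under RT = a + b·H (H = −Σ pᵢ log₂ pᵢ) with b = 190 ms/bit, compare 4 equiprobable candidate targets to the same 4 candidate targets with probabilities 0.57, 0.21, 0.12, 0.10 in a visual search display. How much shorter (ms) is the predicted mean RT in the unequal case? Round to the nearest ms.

69 ms

The RT saving is b·ΔH. Equiprobable H₀ = log₂(4) = 2.0000 bits; with the given probabilities H = 1.6343 bits.
b·(H₀ − H) = 190 × (2.0000 − 1.6343) = 69.48 ms.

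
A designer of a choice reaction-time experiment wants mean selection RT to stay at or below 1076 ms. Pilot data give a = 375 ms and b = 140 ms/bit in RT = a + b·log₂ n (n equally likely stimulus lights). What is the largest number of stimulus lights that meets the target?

140·log₂ n ≤ 1076 − 375 = 701, giving log₂ n ≤ 5.0071 and n ≤ 32.159. The largest whole number is 32.

32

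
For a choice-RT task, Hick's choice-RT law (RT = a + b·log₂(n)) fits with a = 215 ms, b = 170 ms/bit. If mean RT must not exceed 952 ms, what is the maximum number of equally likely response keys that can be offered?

20

Set 215 + 170·log₂ n ≤ 952 → log₂ n ≤ (952 − 215)/170 = 4.3353.
So n ≤ 2^4.3353 = 20.186; the largest integer n is 20.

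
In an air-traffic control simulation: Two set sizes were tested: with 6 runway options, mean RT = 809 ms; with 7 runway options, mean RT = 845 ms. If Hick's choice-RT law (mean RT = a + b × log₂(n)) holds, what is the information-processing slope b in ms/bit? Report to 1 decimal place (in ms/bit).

161.9 ms/bit

The slope on a log₂ axis is (845 − 809) / (2.8074 − 2.5850) = 161.876 ms/bit.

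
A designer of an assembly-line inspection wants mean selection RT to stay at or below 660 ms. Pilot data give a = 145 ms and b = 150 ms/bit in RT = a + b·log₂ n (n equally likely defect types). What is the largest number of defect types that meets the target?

10

Information budget: (660 − 145)/150 = 3.4333 bits, so n ≤ 2^3.4333 = 10.803 → at most 10.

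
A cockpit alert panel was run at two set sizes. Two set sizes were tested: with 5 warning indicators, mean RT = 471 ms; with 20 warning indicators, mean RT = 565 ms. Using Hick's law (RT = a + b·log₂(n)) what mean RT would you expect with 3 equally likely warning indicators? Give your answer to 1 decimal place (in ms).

436.4 ms

Solve the two-equation system in a and b:
  b = (565 − 471) / (log₂ 20 − log₂ 5) = 94 / (4.3219 − 2.3219) = 47.000 ms/bit
  a = 471 − 47.000 × 2.3219 = 361.869 ms
Then RT(3) = 361.869 + 47.000 × log₂ 3 = 361.869 + 47.000 × 1.5850 ≈ 436.363 ms.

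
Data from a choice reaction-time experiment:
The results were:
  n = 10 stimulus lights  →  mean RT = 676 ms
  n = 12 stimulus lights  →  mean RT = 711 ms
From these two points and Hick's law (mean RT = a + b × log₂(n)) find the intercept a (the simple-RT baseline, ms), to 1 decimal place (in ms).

234.0 ms

The slope on a log₂ axis is (711 − 676) / (3.5850 − 3.3219) = 133.062 ms/bit.
Intercept: a = 676 − 133.062·log₂(10) = 233.976 ms.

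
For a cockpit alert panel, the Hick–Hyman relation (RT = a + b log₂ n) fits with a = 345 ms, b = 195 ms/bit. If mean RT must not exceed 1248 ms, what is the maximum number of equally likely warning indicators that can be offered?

24

Set 345 + 195·log₂ n ≤ 1248 → log₂ n ≤ (1248 − 345)/195 = 4.6308.
So n ≤ 2^4.6308 = 24.774; the largest integer n is 24.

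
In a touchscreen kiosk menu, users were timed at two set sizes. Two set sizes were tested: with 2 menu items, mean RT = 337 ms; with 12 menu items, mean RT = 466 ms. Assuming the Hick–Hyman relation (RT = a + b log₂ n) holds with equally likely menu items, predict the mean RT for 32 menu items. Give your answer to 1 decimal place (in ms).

536.6 ms

Fit slope and intercept:
  b = (466 − 337) / (log₂ 12 − log₂ 2) = 129 / (3.5850 − 1) = 49.904 ms/bit
  a = 337 − 49.904 × 1 = 287.096 ms
Then RT(32) = 287.096 + 49.904 × log₂ 32 = 287.096 + 49.904 × 5 ≈ 536.616 ms.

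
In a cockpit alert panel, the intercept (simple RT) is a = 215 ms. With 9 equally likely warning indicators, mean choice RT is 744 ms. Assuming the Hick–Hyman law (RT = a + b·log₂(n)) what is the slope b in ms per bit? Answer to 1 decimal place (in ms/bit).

log₂(9) = 3.1699 bits.
b = (RT − a)/log₂ n = (744 − 215) / 3.1699 = 166.881 ms/bit.

166.9 ms/bit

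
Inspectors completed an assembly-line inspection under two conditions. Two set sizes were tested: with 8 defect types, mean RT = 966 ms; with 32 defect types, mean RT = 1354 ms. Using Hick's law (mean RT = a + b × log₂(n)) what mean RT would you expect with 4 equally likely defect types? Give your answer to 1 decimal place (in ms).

772.0 ms

Fit slope and intercept:
  b = (1354 − 966) / (log₂ 32 − log₂ 8) = 388 / (5 − 3) = 194.000 ms/bit
  a = 966 − 194.000 × 3 = 384.000 ms
Then RT(4) = 384.000 + 194.000 × log₂ 4 = 384.000 + 194.000 × 2 ≈ 772.000 ms.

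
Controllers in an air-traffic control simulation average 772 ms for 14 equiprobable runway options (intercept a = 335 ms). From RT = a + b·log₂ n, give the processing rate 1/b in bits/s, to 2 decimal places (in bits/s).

b = (772 − 335)/log₂ 14 = 437/3.8074 = 114.778 ms per bit = 0.11478 s/bit; the reciprocal is 8.712 bits/s.

8.71 bits/s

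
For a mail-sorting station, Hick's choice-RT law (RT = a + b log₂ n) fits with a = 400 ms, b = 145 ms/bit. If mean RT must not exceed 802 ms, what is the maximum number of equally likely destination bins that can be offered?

145·log₂ n ≤ 802 − 400 = 402, giving log₂ n ≤ 2.7724 and n ≤ 6.833. The largest whole number is 6.

6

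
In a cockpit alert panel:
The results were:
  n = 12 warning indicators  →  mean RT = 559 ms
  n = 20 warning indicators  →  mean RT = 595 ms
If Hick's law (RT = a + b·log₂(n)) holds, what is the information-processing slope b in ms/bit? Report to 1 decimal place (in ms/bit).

48.8 ms/bit

Slope: b = (595 − 559) / (log₂ 20 − log₂ 12) = 36/0.7370 = 48.849 ms/bit.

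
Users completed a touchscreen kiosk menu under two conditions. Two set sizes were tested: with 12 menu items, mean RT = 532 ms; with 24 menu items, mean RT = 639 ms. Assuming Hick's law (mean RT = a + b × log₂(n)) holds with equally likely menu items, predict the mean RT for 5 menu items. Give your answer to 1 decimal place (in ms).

Solve the two-equation system in a and b:
  b = (639 − 532) / (log₂ 24 − log₂ 12) = 107 / (4.5850 − 3.5850) = 107.000 ms/bit
  a = 532 − 107.000 × 3.5850 = 148.409 ms
Then RT(5) = 148.409 + 107.000 × log₂ 5 = 148.409 + 107.000 × 2.3219 ≈ 396.855 ms.

396.9 ms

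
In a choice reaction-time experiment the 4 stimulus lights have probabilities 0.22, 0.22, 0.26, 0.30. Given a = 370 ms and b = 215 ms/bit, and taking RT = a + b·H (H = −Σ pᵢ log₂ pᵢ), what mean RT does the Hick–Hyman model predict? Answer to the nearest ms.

797 ms

Entropy contributions −pᵢ log₂ pᵢ: 0.4806, 0.4806, 0.5053, 0.5211; sum H = 1.9875 bits.
RT = a + bH = 370 + 215·1.9875 = 797.32 ms.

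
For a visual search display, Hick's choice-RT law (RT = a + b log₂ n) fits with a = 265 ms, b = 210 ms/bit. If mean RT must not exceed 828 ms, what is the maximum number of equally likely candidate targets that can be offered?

6

Set 265 + 210·log₂ n ≤ 828 → log₂ n ≤ (828 − 265)/210 = 2.6810.
So n ≤ 2^2.6810 = 6.413; the largest integer n is 6.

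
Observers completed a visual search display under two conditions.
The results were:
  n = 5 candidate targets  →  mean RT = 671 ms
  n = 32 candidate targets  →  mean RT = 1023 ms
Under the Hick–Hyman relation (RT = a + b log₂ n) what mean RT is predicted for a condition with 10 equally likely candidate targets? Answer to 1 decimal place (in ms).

Fit slope and intercept:
  b = (1023 − 671) / (log₂ 32 − log₂ 5) = 352 / (5 − 2.3219) = 131.438 ms/bit
  a = 671 − 131.438 × 2.3219 = 365.811 ms
Then RT(10) = 365.811 + 131.438 × log₂ 10 = 365.811 + 131.438 × 3.3219 ≈ 802.438 ms.

802.4 ms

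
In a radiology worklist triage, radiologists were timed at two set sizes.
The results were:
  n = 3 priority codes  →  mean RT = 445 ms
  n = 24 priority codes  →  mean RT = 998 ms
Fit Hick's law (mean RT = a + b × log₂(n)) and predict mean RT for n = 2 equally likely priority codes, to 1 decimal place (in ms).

With log₂ n on the abscissa the relation is linear; from the two conditions:
  b = (998 − 445) / (log₂ 24 − log₂ 3) = 553 / (4.5850 − 1.5850) = 184.333 ms/bit
  a = 445 − 184.333 × 1.5850 = 152.839 ms
Then RT(2) = 152.839 + 184.333 × log₂ 2 = 152.839 + 184.333 × 1 ≈ 337.172 ms.

337.2 ms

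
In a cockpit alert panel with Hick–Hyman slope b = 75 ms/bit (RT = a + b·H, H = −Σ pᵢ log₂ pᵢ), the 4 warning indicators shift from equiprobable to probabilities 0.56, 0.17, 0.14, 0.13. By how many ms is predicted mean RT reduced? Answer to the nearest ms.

The RT saving is b·ΔH. Equiprobable H₀ = log₂(4) = 2.0000 bits; with the given probabilities H = 1.6828 bits.
b·(H₀ − H) = 75 × (2.0000 − 1.6828) = 23.79 ms.

24 ms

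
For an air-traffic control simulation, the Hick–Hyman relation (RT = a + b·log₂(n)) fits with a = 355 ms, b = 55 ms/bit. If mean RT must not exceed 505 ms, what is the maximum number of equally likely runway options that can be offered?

55·log₂ n ≤ 505 − 355 = 150, giving log₂ n ≤ 2.7273 and n ≤ 6.622. The largest whole number is 6.

6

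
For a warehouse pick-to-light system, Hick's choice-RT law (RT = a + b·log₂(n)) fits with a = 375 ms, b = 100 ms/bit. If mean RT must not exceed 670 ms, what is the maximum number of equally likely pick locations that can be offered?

Information budget: (670 − 375)/100 = 2.9500 bits, so n ≤ 2^2.9500 = 7.727 → at most 7.

7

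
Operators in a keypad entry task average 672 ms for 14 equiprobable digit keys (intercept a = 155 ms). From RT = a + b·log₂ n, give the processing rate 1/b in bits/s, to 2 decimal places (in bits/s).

b = (672 − 155)/log₂ 14 = 517/3.8074 = 135.790 ms per bit = 0.13579 s/bit; the reciprocal is 7.364 bits/s.

7.36 bits/s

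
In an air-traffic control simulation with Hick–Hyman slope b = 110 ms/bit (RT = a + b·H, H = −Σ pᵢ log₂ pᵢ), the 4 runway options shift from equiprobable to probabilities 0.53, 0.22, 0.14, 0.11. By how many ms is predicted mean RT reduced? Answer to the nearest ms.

32 ms

The RT saving is b·ΔH. Equiprobable H₀ = log₂(4) = 2.0000 bits; with the given probabilities H = 1.7134 bits.
b·(H₀ − H) = 110 × (2.0000 − 1.7134) = 31.52 ms.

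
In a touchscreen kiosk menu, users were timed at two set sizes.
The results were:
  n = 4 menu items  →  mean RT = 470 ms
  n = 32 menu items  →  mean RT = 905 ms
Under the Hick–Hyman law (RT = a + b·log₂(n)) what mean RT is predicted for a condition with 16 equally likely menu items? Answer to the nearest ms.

760 ms

RT is linear in log₂ n, so two points fix the line:
  b = (905 − 470) / (log₂ 32 − log₂ 4) = 435 / (5 − 2) = 145 ms/bit
  a = 470 − 145 × 2 = 180 ms
Then RT(16) = 180 + 145 × log₂ 16 = 180 + 145 × 4 ≈ 760.000 ms.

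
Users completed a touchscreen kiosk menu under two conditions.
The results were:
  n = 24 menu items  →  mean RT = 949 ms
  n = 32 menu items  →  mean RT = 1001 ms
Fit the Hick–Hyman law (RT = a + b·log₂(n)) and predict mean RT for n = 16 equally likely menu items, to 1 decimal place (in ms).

875.7 ms

Fit slope and intercept:
  b = (1001 − 949) / (log₂ 32 − log₂ 24) = 52 / (5 − 4.5850) = 125.290 ms/bit
  a = 949 − 125.290 × 4.5850 = 374.551 ms
Then RT(16) = 374.551 + 125.290 × log₂ 16 = 374.551 + 125.290 × 4 ≈ 875.710 ms.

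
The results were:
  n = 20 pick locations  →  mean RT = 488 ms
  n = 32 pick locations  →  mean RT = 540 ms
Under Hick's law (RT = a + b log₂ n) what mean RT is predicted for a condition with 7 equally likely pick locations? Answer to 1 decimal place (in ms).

371.9 ms

With log₂ n on the abscissa the relation is linear; from the two conditions:
  b = (540 − 488) / (log₂ 32 − log₂ 20) = 52 / (5 − 4.3219) = 76.688 ms/bit
  a = 488 − 76.688 × 4.3219 = 156.560 ms
Then RT(7) = 156.560 + 76.688 × log₂ 7 = 156.560 + 76.688 × 2.8074 ≈ 371.850 ms.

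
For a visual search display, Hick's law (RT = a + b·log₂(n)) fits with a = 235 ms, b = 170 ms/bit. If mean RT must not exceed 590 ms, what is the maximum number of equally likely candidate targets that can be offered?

4

Information budget: (590 − 235)/170 = 2.0882 bits, so n ≤ 2^2.0882 = 4.252 → at most 4.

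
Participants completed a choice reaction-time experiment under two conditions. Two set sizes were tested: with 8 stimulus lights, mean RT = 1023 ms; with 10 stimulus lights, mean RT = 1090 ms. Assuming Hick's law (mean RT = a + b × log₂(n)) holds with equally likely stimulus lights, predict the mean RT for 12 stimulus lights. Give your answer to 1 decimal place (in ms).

RT is linear in log₂ n, so two points fix the line:
  b = (1090 − 1023) / (log₂ 10 − log₂ 8) = 67 / (3.3219 − 3) = 208.121 ms/bit
  a = 1023 − 208.121 × 3 = 398.637 ms
Then RT(12) = 398.637 + 208.121 × log₂ 12 = 398.637 + 208.121 × 3.5850 ≈ 1144.743 ms.

1144.7 ms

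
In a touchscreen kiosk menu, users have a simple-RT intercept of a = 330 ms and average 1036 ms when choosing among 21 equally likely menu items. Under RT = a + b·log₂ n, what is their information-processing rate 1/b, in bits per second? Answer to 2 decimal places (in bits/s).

6.22 bits/s

b = (1036 − 330)/log₂ 21 = 706/4.3923 = 160.735 ms per bit = 0.16074 s/bit; the reciprocal is 6.221 bits/s.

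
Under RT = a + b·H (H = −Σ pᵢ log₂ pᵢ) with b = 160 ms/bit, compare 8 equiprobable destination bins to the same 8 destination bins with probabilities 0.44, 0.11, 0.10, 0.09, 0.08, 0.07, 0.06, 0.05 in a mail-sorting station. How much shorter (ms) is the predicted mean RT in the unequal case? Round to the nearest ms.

The RT saving is b·ΔH. Equiprobable H₀ = log₂(8) = 3.0000 bits; with the given probabilities H = 2.5360 bits.
b·(H₀ − H) = 160 × (3.0000 − 2.5360) = 74.24 ms.

74 ms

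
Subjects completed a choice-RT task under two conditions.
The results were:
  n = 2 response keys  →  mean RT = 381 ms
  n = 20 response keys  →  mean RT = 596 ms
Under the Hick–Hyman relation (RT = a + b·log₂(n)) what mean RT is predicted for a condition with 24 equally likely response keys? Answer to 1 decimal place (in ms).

613.0 ms

RT is linear in log₂ n, so two points fix the line:
  b = (596 − 381) / (log₂ 20 − log₂ 2) = 215 / (4.3219 − 1) = 64.721 ms/bit
  a = 381 − 64.721 × 1 = 316.279 ms
Then RT(24) = 316.279 + 64.721 × log₂ 24 = 316.279 + 64.721 × 4.5850 ≈ 613.024 ms.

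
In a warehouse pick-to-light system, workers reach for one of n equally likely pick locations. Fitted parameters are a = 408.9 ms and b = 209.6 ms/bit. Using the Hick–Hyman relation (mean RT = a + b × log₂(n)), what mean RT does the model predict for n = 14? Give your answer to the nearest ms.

log₂(14) = 3.8074 bits, so RT = 408.9 + 209.6 × 3.8074 ≈ 1206.922 ms.

1207 ms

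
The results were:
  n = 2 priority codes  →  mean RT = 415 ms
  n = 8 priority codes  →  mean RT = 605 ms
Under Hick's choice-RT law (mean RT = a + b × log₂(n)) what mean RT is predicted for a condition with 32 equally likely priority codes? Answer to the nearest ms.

795 ms

Fit slope and intercept:
  b = (605 − 415) / (log₂ 8 − log₂ 2) = 190 / (3 − 1) = 95 ms/bit
  a = 415 − 95 × 1 = 320 ms
Then RT(32) = 320 + 95 × log₂ 32 = 320 + 95 × 5 ≈ 795.000 ms.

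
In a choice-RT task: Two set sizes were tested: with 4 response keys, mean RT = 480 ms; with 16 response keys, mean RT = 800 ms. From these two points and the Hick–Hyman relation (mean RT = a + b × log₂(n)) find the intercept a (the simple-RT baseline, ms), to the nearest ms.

160 ms

Slope: b = (800 − 480) / (log₂ 16 − log₂ 4) = 320/2.0000 = 160 ms/bit.
a = RT₁ − b·log₂ n₁ = 480 − 160 × 2 = 160.000 ms.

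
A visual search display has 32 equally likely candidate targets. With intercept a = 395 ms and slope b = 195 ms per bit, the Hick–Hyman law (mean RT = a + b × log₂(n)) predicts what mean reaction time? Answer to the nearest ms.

1370 ms

log₂(32) = 5 bits, so RT = 395 + 195 × 5 ≈ 1370.000 ms.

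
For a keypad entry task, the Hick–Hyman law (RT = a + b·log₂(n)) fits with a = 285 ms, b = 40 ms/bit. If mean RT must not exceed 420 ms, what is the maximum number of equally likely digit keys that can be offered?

Information budget: (420 − 285)/40 = 3.3750 bits, so n ≤ 2^3.3750 = 10.375 → at most 10.

10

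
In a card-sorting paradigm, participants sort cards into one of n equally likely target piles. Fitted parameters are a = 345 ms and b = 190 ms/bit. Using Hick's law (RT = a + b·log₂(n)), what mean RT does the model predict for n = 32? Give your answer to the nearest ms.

log₂(32) = 5 bits, so RT = 345 + 190 × 5 ≈ 1295.000 ms.

1295 ms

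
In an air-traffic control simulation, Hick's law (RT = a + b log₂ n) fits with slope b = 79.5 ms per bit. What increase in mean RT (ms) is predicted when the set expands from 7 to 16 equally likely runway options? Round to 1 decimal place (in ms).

94.8 ms

Only the slope matters, since a is common to both: ΔRT = b·log₂(n₂/n₁).
log₂(16) − log₂(7) = 4 − 2.8074 = 1.1926.
ΔRT = 79.5 × 1.1926 = 94.815 ms.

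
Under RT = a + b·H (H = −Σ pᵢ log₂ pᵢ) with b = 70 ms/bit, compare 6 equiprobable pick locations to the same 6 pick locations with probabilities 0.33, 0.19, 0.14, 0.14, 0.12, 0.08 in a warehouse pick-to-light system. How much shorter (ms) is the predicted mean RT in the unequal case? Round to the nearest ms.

The RT saving is b·ΔH. Equiprobable H₀ = log₂(6) = 2.5850 bits; with the given probabilities H = 2.4358 bits.
b·(H₀ − H) = 70 × (2.5850 − 2.4358) = 10.44 ms.

10 ms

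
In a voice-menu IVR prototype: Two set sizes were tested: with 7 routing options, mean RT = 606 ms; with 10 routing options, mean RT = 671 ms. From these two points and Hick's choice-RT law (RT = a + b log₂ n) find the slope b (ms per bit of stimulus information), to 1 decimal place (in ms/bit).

126.3 ms/bit

b = (RT₂ − RT₁)/(log₂ n₂ − log₂ n₁) = (671 − 606)/(3.3219 − 2.8074) = 126.318 ms/bit.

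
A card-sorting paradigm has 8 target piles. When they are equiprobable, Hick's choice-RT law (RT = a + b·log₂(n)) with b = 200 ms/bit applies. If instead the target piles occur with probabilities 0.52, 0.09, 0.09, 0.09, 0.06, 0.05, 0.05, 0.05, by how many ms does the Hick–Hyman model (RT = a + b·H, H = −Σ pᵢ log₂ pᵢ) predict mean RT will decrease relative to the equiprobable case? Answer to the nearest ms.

Equiprobable entropy H₀ = log₂ 8 = 3.0000 bits.
Skewed entropy H = −Σ pᵢ log₂ pᵢ = 2.3204 bits.
ΔRT = b·(H₀ − H) = 200 × 0.6796 = 135.93 ms.

136 ms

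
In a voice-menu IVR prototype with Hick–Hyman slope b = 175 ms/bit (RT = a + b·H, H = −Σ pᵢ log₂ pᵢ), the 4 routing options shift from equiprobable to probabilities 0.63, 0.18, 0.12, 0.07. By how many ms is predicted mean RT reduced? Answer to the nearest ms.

87 ms

The RT saving is b·ΔH. Equiprobable H₀ = log₂(4) = 2.0000 bits; with the given probabilities H = 1.5009 bits.
b·(H₀ − H) = 175 × (2.0000 − 1.5009) = 87.35 ms.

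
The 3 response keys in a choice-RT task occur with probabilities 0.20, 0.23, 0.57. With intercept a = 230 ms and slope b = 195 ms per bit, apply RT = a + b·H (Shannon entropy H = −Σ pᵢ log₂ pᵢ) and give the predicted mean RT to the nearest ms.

506 ms

H = 0.20·log₂(1/0.20) + 0.23·log₂(1/0.23) + 0.57·log₂(1/0.57) = 1.4143 bits.
RT = 230 + 195 × 1.4143 = 505.79 ms.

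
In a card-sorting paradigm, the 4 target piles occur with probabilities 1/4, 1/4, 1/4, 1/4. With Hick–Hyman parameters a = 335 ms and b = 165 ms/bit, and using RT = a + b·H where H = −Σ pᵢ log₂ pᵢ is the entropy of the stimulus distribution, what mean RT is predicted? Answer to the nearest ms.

665 ms

H = −Σ pᵢ log₂ pᵢ = 0.25·2 + 0.25·2 + 0.25·2 + 0.25·2 = 2.000 bits.
RT = 335 + 165 × 2.000 = 665.00 ms.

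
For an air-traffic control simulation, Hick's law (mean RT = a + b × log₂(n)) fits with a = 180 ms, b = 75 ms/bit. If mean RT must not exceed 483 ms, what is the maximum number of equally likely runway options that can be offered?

16

Set 180 + 75·log₂ n ≤ 483 → log₂ n ≤ (483 − 180)/75 = 4.0400.
So n ≤ 2^4.0400 = 16.450; the largest integer n is 16.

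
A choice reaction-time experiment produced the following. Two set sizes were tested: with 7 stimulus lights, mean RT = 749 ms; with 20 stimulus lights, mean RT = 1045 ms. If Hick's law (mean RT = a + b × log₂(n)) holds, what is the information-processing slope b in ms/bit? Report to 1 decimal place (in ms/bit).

195.4 ms/bit

b = (RT₂ − RT₁)/(log₂ n₂ − log₂ n₁) = (1045 − 749)/(4.3219 − 2.8074) = 195.435 ms/bit.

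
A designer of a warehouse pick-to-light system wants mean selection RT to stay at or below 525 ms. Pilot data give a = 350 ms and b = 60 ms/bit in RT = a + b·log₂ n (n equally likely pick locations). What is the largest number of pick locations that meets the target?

Information budget: (525 − 350)/60 = 2.9167 bits, so n ≤ 2^2.9167 = 7.551 → at most 7.

7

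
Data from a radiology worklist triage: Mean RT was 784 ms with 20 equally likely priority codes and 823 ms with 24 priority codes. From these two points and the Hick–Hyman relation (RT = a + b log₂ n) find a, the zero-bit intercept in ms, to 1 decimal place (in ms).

143.2 ms

b = (RT₂ − RT₁)/(log₂ n₂ − log₂ n₁) = (823 − 784)/(4.5850 − 4.3219) = 148.270 ms/bit.
a = RT₁ − b·log₂ n₁ = 784 − 148.270 × 4.3219 = 143.190 ms.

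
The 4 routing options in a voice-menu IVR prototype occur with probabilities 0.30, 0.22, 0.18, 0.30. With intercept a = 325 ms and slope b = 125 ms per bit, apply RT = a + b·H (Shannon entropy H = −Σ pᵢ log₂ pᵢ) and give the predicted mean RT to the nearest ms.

571 ms

H = 0.30·log₂(1/0.30) + 0.22·log₂(1/0.22) + 0.18·log₂(1/0.18) + 0.30·log₂(1/0.30) = 1.9681 bits.
RT = 325 + 125 × 1.9681 = 571.01 ms.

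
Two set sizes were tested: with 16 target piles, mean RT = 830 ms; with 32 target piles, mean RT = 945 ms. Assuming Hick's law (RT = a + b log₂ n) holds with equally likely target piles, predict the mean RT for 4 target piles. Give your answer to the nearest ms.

Solve the two-equation system in a and b:
  b = (945 − 830) / (log₂ 32 − log₂ 16) = 115 / (5 − 4) = 115 ms/bit
  a = 830 − 115 × 4 = 370 ms
Then RT(4) = 370 + 115 × log₂ 4 = 370 + 115 × 2 ≈ 600.000 ms.

600 ms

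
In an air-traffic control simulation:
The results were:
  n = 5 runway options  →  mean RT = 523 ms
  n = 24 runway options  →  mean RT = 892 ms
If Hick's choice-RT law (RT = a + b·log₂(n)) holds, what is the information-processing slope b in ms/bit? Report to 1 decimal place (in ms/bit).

163.1 ms/bit

The slope on a log₂ axis is (892 − 523) / (4.5850 − 2.3219) = 163.055 ms/bit.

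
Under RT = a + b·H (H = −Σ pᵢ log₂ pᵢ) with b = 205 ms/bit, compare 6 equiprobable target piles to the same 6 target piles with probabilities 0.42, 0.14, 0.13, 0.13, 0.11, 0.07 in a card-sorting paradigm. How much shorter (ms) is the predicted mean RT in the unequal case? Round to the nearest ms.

Equiprobable entropy H₀ = log₂ 6 = 2.5850 bits.
Skewed entropy H = −Σ pᵢ log₂ pᵢ = 2.3069 bits.
ΔRT = b·(H₀ − H) = 205 × 0.2781 = 57.01 ms.

57 ms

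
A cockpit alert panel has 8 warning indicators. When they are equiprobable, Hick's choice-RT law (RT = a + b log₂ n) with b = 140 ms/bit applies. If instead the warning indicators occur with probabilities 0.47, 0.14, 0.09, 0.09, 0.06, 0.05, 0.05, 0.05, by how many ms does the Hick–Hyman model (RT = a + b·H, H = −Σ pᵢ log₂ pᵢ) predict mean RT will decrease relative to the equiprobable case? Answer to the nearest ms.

80 ms

Equiprobable entropy H₀ = log₂ 8 = 3.0000 bits.
Skewed entropy H = −Σ pᵢ log₂ pᵢ = 2.4262 bits.
ΔRT = b·(H₀ − H) = 140 × 0.5738 = 80.33 ms.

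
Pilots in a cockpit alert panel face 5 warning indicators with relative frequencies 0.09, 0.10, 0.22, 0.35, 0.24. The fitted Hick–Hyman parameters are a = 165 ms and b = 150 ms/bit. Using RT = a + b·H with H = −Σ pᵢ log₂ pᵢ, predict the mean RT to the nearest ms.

H = 0.09·log₂(1/0.09) + 0.10·log₂(1/0.10) + 0.22·log₂(1/0.22) + 0.35·log₂(1/0.35) + 0.24·log₂(1/0.24) = 2.1497 bits.
RT = 165 + 150 × 2.1497 = 487.45 ms.

487 ms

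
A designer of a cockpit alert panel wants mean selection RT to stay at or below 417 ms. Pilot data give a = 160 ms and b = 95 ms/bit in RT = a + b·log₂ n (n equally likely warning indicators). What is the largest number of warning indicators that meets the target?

Information budget: (417 − 160)/95 = 2.7053 bits, so n ≤ 2^2.7053 = 6.522 → at most 6.

6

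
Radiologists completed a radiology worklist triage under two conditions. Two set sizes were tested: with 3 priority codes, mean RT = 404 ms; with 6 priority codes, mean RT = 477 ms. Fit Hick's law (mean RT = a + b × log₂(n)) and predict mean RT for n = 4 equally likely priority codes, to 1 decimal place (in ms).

434.3 ms

RT is linear in log₂ n, so two points fix the line:
  b = (477 − 404) / (log₂ 6 − log₂ 3) = 73 / (2.5850 − 1.5850) = 73.000 ms/bit
  a = 404 − 73.000 × 1.5850 = 288.298 ms
Then RT(4) = 288.298 + 73.000 × log₂ 4 = 288.298 + 73.000 × 2 ≈ 434.298 ms.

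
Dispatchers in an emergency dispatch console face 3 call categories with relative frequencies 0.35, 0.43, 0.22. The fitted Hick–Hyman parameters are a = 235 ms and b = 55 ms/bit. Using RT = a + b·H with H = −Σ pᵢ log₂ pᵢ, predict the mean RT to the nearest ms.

Entropy contributions −pᵢ log₂ pᵢ: 0.5301, 0.5236, 0.4806; sum H = 1.5342 bits.
RT = a + bH = 235 + 55·1.5342 = 319.38 ms.

319 ms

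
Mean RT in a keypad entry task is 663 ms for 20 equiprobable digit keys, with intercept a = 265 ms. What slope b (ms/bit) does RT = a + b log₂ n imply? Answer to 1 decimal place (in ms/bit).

20 alternatives carry log₂ 20 = 4.3219 bits; the choice cost is 663 − 265 = 398 ms, so b = 398/4.3219 = 92.089 ms/bit.

92.1 ms/bit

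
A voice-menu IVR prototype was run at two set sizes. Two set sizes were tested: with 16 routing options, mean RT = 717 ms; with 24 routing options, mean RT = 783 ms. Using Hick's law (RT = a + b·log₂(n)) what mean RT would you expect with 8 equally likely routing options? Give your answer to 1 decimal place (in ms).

RT is linear in log₂ n, so two points fix the line:
  b = (783 − 717) / (log₂ 24 − log₂ 16) = 66 / (4.5850 − 4) = 112.828 ms/bit
  a = 717 − 112.828 × 4 = 265.689 ms
Then RT(8) = 265.689 + 112.828 × log₂ 8 = 265.689 + 112.828 × 3 ≈ 604.172 ms.

604.2 ms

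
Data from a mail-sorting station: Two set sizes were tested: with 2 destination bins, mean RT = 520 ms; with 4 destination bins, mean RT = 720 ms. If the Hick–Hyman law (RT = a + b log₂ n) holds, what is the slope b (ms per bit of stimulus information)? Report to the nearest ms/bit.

200 ms/bit

The slope on a log₂ axis is (720 − 520) / (2 − 1) = 200 ms/bit.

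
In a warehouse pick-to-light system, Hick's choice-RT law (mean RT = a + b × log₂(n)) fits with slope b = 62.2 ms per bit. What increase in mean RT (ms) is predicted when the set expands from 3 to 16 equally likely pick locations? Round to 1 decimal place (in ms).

150.2 ms

Only the slope matters, since a is common to both: ΔRT = b·log₂(n₂/n₁).
log₂(16) − log₂(3) = 4 − 1.5850 = 2.4150.
ΔRT = 62.2 × 2.4150 = 150.215 ms.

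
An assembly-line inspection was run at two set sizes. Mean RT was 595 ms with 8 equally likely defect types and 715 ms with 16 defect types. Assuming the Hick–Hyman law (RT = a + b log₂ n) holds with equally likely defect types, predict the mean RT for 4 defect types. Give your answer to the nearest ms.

475 ms

Fit slope and intercept:
  b = (715 − 595) / (log₂ 16 − log₂ 8) = 120 / (4 − 3) = 120 ms/bit
  a = 595 − 120 × 3 = 235 ms
Then RT(4) = 235 + 120 × log₂ 4 = 235 + 120 × 2 ≈ 475.000 ms.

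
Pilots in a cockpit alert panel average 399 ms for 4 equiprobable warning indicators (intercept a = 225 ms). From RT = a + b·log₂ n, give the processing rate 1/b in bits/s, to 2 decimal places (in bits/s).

11.49 bits/s

Choice component = 399 − 225 = 174 ms over log₂(4) = 2 bits.
b = 174 / 2 = 87.000 ms/bit, so 1/b = 11.494 bits/s.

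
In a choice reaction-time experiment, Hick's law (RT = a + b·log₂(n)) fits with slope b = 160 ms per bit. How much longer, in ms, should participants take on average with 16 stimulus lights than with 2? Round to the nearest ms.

480 ms

ΔRT = (a + b log₂ n₂) − (a + b log₂ n₁) = b·(log₂ n₂ − log₂ n₁).
log₂(16) − log₂(2) = log₂(16/2) = log₂(8) = 3.
ΔRT = 160 × 3.0000 = 480.000 ms.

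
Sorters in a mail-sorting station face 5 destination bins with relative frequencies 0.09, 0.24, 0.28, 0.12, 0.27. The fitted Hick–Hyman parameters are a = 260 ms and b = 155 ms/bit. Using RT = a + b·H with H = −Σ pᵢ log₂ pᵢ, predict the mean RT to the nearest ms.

601 ms

H = 0.09·log₂(1/0.09) + 0.24·log₂(1/0.24) + 0.28·log₂(1/0.28) + 0.12·log₂(1/0.12) + 0.27·log₂(1/0.27) = 2.1981 bits.
RT = 260 + 155 × 2.1981 = 600.71 ms.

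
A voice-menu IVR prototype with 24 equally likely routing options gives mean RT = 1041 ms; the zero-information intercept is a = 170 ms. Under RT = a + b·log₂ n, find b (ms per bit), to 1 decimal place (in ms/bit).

190.0 ms/bit

24 alternatives carry log₂ 24 = 4.5850 bits; the choice cost is 1041 − 170 = 871 ms, so b = 871/4.5850 = 189.969 ms/bit.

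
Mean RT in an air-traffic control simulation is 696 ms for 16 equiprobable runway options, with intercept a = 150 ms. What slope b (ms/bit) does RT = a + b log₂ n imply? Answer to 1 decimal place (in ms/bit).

16 alternatives carry log₂ 16 = 4 bits; the choice cost is 696 − 150 = 546 ms, so b = 546/4 = 136.500 ms/bit.

136.5 ms/bit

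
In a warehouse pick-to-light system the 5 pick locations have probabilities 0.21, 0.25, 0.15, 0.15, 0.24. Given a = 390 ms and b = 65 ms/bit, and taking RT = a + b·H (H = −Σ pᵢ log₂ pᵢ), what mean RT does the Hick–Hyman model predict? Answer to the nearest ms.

539 ms

H = 0.21·log₂(1/0.21) + 0.25·log₂(1/0.25) + 0.15·log₂(1/0.15) + 0.15·log₂(1/0.15) + 0.24·log₂(1/0.24) = 2.2880 bits.
RT = 390 + 65 × 2.2880 = 538.72 ms.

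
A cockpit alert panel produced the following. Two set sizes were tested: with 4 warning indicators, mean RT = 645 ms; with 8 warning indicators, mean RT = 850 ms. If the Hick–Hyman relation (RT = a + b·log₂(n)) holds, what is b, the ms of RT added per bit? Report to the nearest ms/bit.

b = (RT₂ − RT₁)/(log₂ n₂ − log₂ n₁) = (850 − 645)/(3 − 2) = 205 ms/bit.

205 ms/bit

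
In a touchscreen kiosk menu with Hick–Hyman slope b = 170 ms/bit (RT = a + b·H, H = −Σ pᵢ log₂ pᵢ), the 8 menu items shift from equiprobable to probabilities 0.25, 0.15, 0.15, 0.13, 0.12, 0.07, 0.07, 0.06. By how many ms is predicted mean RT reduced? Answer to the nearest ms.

The RT saving is b·ΔH. Equiprobable H₀ = log₂(8) = 3.0000 bits; with the given probabilities H = 2.8514 bits.
b·(H₀ − H) = 170 × (3.0000 − 2.8514) = 25.25 ms.

25 ms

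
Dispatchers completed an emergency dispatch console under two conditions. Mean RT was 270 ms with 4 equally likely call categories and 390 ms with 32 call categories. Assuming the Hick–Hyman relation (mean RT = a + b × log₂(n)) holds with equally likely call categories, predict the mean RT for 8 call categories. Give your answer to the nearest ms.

310 ms

Solve the two-equation system in a and b:
  b = (390 − 270) / (log₂ 32 − log₂ 4) = 120 / (5 − 2) = 40 ms/bit
  a = 270 − 40 × 2 = 190 ms
Then RT(8) = 190 + 40 × log₂ 8 = 190 + 40 × 3 ≈ 310.000 ms.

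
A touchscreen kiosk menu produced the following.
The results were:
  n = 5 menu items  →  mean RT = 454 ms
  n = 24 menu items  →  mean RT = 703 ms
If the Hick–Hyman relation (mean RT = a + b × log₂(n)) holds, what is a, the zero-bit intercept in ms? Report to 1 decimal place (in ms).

198.5 ms

Slope: b = (703 − 454) / (log₂ 24 − log₂ 5) = 249/2.2630 = 110.029 ms/bit.
a = RT₁ − b·log₂ n₁ = 454 − 110.029 × 2.3219 = 198.520 ms.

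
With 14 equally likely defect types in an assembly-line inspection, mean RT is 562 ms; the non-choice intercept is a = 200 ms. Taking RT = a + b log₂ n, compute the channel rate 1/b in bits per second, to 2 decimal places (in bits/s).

Choice component = 562 − 200 = 362 ms over log₂(14) = 3.8074 bits.
b = 362 / 3.8074 = 95.079 ms/bit, so 1/b = 10.518 bits/s.

10.52 bits/s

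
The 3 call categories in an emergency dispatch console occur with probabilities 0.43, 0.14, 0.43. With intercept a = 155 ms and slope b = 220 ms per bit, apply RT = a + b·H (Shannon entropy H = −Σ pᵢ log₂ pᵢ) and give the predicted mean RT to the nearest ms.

H = 0.43·log₂(1/0.43) + 0.14·log₂(1/0.14) + 0.43·log₂(1/0.43) = 1.4442 bits.
RT = 155 + 220 × 1.4442 = 472.73 ms.

473 ms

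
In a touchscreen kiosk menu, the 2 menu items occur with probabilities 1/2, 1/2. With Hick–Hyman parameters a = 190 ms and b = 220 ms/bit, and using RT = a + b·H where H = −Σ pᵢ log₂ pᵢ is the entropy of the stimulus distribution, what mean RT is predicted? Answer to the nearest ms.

410 ms

H = −Σ pᵢ log₂ pᵢ = 0.5·1 + 0.5·1 = 1.000 bits.
RT = 190 + 220 × 1.000 = 410.00 ms.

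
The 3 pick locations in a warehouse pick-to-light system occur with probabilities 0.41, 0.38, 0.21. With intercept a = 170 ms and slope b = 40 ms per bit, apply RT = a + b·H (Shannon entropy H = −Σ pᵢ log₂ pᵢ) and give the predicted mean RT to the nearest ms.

H = 0.41·log₂(1/0.41) + 0.38·log₂(1/0.38) + 0.21·log₂(1/0.21) = 1.5307 bits.
RT = 170 + 40 × 1.5307 = 231.23 ms.

231 ms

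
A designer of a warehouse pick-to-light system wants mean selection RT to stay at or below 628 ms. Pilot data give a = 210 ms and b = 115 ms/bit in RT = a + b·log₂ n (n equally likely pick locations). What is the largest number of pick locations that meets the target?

12

Set 210 + 115·log₂ n ≤ 628 → log₂ n ≤ (628 − 210)/115 = 3.6348.
So n ≤ 2^3.6348 = 12.422; the largest integer n is 12.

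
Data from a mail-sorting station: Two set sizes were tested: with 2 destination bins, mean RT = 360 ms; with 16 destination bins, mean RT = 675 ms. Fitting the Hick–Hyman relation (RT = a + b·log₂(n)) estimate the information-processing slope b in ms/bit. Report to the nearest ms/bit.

b = (RT₂ − RT₁)/(log₂ n₂ − log₂ n₁) = (675 − 360)/(4 − 1) = 105 ms/bit.

105 ms/bit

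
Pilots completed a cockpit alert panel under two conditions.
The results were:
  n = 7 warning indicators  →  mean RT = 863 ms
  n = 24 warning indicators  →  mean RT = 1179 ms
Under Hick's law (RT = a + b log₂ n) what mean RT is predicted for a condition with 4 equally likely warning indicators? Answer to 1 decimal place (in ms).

719.5 ms

Fit slope and intercept:
  b = (1179 − 863) / (log₂ 24 − log₂ 7) = 316 / (4.5850 − 2.8074) = 177.767 ms/bit
  a = 863 − 177.767 × 2.8074 = 363.945 ms
Then RT(4) = 363.945 + 177.767 × log₂ 4 = 363.945 + 177.767 × 2 ≈ 719.479 ms.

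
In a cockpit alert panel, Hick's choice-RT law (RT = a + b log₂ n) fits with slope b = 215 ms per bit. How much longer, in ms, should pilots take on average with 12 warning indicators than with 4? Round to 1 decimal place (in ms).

340.8 ms

Only the slope matters, since a is common to both: ΔRT = b·log₂(n₂/n₁).
log₂(12) − log₂(4) = 3.5850 − 2 = 1.5850.
ΔRT = 215 × 1.5850 = 340.767 ms.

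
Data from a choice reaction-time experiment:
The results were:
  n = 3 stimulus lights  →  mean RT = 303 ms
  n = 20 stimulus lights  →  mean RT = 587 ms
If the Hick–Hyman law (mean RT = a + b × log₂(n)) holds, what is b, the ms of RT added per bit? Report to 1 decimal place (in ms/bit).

103.8 ms/bit

The slope on a log₂ axis is (587 − 303) / (4.3219 − 1.5850) = 103.765 ms/bit.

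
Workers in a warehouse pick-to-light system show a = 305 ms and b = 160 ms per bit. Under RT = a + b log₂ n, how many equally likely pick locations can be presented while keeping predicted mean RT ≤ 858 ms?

160·log₂ n ≤ 858 − 305 = 553, giving log₂ n ≤ 3.4562 and n ≤ 10.976. The largest whole number is 10.

10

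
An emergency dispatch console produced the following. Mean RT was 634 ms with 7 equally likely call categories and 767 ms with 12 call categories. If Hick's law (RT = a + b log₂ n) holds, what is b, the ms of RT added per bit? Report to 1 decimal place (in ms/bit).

171.0 ms/bit

b = (RT₂ − RT₁)/(log₂ n₂ − log₂ n₁) = (767 − 634)/(3.5850 − 2.8074) = 171.037 ms/bit.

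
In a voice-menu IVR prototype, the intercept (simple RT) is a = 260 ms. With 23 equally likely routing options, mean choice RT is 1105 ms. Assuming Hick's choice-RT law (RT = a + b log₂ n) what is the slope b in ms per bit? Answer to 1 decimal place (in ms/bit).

186.8 ms/bit

23 alternatives carry log₂ 23 = 4.5236 bits; the choice cost is 1105 − 260 = 845 ms, so b = 845/4.5236 = 186.800 ms/bit.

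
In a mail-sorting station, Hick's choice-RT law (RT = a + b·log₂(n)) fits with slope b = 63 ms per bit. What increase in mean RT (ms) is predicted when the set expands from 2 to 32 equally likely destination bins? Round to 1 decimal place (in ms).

Only the slope matters, since a is common to both: ΔRT = b·log₂(n₂/n₁).
log₂(32) − log₂(2) = log₂(32/2) = log₂(16) = 4.
ΔRT = 63 × 4.0000 = 252.000 ms.

252.0 ms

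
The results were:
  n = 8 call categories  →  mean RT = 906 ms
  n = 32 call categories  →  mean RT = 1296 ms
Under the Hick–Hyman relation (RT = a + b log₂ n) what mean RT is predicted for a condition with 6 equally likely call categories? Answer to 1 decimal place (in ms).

Solve the two-equation system in a and b:
  b = (1296 − 906) / (log₂ 32 − log₂ 8) = 390 / (5 − 3) = 195.000 ms/bit
  a = 906 − 195.000 × 3 = 321.000 ms
Then RT(6) = 321.000 + 195.000 × log₂ 6 = 321.000 + 195.000 × 2.5850 ≈ 825.068 ms.

825.1 ms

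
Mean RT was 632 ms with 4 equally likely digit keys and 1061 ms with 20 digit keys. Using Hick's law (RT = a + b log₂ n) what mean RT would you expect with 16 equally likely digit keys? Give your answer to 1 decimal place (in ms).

1001.5 ms

Solve the two-equation system in a and b:
  b = (1061 − 632) / (log₂ 20 − log₂ 4) = 429 / (4.3219 − 2) = 184.760 ms/bit
  a = 632 − 184.760 × 2 = 262.480 ms
Then RT(16) = 262.480 + 184.760 × log₂ 16 = 262.480 + 184.760 × 4 ≈ 1001.520 ms.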